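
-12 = -12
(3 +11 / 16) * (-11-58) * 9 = -36639 / 16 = -2289.94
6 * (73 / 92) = 219 / 46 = 4.76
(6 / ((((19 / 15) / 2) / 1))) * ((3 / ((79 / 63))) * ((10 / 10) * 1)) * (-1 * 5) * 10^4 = -1701000000 / 1501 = -1133244.50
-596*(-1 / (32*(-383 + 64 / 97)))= -14453 / 296696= -0.05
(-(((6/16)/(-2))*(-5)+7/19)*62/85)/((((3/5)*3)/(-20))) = 61535/5814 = 10.58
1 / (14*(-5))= -1 / 70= -0.01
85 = 85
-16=-16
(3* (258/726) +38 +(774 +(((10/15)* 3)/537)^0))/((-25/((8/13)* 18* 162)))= -2297854656/39325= -58432.41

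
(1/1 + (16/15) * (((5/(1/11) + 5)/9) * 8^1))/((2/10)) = 2605/9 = 289.44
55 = 55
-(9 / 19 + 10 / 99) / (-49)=1081 / 92169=0.01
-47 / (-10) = 47 / 10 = 4.70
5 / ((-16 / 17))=-85 / 16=-5.31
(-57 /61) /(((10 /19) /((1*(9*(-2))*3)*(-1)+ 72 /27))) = -6137 /61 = -100.61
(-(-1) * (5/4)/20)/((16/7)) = 7/256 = 0.03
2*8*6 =96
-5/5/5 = -1/5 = -0.20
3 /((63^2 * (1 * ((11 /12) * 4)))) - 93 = -451142 /4851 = -93.00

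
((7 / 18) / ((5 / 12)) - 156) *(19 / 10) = -22097 / 75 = -294.63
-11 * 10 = -110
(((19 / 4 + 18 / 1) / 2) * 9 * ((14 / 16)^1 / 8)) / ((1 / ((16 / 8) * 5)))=28665 / 256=111.97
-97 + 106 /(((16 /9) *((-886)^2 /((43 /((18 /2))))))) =-609154617 /6279968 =-97.00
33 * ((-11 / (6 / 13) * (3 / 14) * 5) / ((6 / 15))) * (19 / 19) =-117975 / 56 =-2106.70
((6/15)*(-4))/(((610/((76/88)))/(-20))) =152/3355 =0.05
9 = 9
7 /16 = 0.44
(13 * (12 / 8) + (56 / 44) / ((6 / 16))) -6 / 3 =20.89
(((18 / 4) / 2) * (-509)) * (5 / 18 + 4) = -39193 / 8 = -4899.12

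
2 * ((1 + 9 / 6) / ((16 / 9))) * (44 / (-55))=-9 / 4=-2.25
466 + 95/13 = 6153/13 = 473.31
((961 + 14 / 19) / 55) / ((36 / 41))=249731 / 12540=19.91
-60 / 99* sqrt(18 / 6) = -20* sqrt(3) / 33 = -1.05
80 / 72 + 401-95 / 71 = 256094 / 639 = 400.77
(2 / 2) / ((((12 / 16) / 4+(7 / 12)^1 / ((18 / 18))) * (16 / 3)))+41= 1526 / 37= 41.24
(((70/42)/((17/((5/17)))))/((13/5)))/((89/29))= 3625/1003119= 0.00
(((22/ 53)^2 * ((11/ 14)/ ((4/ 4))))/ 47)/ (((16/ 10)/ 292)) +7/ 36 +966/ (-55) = -16.84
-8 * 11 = -88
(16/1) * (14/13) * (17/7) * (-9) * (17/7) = -83232/91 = -914.64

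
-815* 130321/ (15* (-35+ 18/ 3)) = 21242323/ 87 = 244164.63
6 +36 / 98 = 312 / 49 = 6.37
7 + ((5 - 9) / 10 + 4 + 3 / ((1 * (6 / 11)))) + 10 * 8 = 961 / 10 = 96.10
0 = 0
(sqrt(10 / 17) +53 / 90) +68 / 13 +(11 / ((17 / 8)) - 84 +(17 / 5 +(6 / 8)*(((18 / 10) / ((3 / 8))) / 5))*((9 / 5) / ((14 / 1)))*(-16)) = -283609073 / 3480750 +sqrt(170) / 17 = -80.71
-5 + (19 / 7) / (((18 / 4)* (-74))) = -11674 / 2331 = -5.01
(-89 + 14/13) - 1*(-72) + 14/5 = -853/65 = -13.12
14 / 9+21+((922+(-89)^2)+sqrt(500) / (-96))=79790 / 9 - 5*sqrt(5) / 48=8865.32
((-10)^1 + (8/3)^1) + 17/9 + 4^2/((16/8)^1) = 23/9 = 2.56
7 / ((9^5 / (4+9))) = 0.00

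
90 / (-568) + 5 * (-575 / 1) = -816545 / 284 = -2875.16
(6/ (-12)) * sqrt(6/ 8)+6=6 - sqrt(3)/ 4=5.57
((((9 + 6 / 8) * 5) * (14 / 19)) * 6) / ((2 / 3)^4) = 331695 / 304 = 1091.10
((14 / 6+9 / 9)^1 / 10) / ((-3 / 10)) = -10 / 9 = -1.11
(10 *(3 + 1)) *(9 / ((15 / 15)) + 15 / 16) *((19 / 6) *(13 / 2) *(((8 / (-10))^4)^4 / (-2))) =-3514088554496 / 30517578125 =-115.15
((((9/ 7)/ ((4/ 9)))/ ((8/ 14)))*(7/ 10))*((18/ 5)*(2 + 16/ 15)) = 39123/ 1000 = 39.12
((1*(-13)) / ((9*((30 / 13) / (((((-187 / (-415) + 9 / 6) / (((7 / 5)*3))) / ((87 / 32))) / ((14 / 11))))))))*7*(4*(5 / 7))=-1.68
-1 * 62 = -62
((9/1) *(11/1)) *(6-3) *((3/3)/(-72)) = -33/8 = -4.12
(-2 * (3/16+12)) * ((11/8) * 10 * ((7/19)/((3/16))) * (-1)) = 25025/38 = 658.55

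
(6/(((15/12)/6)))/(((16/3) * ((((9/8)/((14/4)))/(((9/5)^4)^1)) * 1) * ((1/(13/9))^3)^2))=135150652/84375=1601.79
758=758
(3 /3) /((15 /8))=0.53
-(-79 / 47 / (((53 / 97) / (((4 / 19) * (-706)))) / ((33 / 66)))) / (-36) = 2705039 / 425961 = 6.35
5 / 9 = 0.56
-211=-211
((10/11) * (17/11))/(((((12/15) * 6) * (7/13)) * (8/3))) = 5525/27104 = 0.20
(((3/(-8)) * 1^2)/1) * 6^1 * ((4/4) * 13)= -29.25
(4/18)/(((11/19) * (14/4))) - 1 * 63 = -43583/693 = -62.89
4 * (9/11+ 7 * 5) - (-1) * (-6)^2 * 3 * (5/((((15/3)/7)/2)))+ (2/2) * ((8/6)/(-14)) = 382346/231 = 1655.18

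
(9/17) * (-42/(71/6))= -2268/1207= -1.88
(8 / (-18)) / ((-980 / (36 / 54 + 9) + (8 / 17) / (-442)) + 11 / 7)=3050684 / 685092501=0.00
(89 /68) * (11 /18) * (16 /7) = 1958 /1071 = 1.83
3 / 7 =0.43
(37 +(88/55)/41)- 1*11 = 5338/205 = 26.04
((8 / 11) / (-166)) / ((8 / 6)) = -3 / 913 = -0.00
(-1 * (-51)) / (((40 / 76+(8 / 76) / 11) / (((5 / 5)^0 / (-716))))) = -10659 / 80192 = -0.13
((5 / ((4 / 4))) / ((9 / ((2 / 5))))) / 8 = 0.03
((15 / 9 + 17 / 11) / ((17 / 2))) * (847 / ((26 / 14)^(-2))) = 394108 / 357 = 1103.94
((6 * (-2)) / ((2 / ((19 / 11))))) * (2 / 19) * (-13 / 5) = 156 / 55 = 2.84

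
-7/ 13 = -0.54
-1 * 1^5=-1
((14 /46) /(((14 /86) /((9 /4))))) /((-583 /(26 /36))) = -0.01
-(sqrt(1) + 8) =-9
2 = 2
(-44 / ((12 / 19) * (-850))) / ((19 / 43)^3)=874577 / 920550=0.95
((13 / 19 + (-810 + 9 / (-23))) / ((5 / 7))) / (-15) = 2476894 / 32775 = 75.57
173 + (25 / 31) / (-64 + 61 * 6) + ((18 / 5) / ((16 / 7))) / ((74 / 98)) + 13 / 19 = 23136910193 / 131629720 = 175.77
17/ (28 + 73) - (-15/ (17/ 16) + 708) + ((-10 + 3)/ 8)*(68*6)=-1804076/ 1717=-1050.71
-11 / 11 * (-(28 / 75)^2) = 784 / 5625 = 0.14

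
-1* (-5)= 5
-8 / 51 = -0.16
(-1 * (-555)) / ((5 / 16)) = 1776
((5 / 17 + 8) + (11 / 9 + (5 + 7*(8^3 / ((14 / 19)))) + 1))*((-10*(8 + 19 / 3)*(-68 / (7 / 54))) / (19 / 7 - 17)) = -128409352 / 5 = -25681870.40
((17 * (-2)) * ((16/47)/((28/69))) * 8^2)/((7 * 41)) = -600576/94423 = -6.36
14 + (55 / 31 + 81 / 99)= 5658 / 341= 16.59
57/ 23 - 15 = -288/ 23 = -12.52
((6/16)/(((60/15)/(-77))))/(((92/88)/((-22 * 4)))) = 27951/46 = 607.63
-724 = -724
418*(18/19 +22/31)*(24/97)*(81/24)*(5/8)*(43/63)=5193540/21049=246.74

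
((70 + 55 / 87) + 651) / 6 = 31391 / 261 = 120.27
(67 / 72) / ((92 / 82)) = 2747 / 3312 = 0.83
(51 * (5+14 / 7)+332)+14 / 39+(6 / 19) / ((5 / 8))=689.86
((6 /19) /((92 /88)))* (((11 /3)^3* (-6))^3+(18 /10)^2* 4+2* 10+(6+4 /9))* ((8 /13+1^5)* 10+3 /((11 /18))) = -1893900701336864 /11504025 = -164629397.22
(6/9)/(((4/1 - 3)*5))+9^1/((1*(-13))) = -0.56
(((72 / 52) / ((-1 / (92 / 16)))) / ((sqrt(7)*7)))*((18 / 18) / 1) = -207*sqrt(7) / 1274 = -0.43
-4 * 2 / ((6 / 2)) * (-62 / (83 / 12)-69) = 17256 / 83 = 207.90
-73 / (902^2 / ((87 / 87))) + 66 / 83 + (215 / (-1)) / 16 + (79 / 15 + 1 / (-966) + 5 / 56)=-4753859849713 / 652331415120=-7.29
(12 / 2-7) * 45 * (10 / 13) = -450 / 13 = -34.62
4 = 4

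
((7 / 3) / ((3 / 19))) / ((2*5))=133 / 90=1.48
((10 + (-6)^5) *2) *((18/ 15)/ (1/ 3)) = -279576/ 5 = -55915.20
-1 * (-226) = 226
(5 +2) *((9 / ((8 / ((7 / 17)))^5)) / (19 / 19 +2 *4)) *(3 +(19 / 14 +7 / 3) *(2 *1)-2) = 0.00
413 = 413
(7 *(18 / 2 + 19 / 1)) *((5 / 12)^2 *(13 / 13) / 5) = 245 / 36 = 6.81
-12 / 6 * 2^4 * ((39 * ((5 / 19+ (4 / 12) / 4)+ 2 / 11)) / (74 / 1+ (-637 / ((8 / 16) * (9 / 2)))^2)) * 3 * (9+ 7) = -0.39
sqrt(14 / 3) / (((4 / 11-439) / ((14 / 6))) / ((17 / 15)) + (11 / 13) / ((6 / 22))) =-17017 * sqrt(42) / 8309486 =-0.01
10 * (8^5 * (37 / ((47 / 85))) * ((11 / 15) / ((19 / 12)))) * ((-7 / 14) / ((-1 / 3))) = 15233267.10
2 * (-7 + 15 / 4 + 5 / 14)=-5.79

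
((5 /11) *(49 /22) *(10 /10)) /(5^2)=49 /1210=0.04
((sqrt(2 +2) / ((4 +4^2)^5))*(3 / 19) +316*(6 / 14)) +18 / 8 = 29298000021 / 212800000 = 137.68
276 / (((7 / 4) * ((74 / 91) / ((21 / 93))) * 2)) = 25116 / 1147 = 21.90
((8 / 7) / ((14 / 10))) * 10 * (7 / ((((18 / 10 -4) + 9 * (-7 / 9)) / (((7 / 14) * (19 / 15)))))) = -1900 / 483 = -3.93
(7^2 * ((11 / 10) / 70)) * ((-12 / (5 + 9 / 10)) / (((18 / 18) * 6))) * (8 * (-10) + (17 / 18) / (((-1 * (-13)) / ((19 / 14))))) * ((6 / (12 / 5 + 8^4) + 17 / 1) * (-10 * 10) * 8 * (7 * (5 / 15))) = -70219817558660 / 106092207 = -661875.36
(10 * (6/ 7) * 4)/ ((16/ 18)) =270/ 7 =38.57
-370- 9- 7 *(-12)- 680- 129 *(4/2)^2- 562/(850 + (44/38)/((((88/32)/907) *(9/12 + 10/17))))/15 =-21952381934/14722935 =-1491.03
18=18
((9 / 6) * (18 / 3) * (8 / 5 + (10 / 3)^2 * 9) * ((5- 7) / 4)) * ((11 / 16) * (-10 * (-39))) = -490347 / 4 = -122586.75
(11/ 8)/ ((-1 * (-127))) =11/ 1016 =0.01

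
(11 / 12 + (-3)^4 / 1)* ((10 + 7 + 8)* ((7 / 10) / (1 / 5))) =172025 / 24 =7167.71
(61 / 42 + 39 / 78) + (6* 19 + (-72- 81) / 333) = 89738 / 777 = 115.49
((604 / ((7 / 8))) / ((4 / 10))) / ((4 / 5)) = 15100 / 7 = 2157.14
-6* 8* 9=-432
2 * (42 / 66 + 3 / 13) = 248 / 143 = 1.73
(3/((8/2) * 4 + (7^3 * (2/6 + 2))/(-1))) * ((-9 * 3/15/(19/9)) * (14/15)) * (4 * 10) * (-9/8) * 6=-183708/223535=-0.82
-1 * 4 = -4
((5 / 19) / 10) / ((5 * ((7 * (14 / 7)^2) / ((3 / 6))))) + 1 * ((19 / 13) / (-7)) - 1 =-167187 / 138320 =-1.21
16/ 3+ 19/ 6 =17/ 2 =8.50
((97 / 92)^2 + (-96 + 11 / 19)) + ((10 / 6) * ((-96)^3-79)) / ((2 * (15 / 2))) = -142428907189 / 1447344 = -98407.09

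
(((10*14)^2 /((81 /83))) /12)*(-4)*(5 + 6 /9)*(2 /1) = -55311200 /729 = -75872.70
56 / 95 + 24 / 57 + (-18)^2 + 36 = 361.01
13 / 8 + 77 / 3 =655 / 24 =27.29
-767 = -767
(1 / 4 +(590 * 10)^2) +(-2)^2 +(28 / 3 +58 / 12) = 417720221 / 12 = 34810018.42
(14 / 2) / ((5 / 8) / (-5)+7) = 56 / 55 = 1.02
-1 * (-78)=78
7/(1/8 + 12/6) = 56/17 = 3.29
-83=-83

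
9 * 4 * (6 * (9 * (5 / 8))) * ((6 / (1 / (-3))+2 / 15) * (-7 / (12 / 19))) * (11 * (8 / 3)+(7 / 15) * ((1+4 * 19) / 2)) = 113802381 / 10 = 11380238.10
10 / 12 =5 / 6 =0.83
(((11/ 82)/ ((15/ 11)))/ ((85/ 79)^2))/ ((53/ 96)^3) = 111353020416/ 220505446625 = 0.50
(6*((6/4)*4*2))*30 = 2160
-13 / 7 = -1.86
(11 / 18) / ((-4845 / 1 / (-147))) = 539 / 29070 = 0.02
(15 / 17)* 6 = 90 / 17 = 5.29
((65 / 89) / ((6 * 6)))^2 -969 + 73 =-9197987711 / 10265616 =-896.00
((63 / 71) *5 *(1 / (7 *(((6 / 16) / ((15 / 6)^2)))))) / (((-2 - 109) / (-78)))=19500 / 2627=7.42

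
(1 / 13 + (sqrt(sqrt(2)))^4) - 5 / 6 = 97 / 78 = 1.24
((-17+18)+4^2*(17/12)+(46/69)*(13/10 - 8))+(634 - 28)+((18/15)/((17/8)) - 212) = 7034/17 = 413.76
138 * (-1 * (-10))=1380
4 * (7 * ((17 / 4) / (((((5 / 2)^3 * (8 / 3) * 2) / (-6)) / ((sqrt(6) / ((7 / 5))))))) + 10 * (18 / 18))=40 - 153 * sqrt(6) / 25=25.01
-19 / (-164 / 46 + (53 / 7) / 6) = 18354 / 2225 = 8.25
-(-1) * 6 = 6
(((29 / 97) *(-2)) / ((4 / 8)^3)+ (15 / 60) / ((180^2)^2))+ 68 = 25748513280097 / 407306880000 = 63.22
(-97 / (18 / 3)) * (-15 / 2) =485 / 4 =121.25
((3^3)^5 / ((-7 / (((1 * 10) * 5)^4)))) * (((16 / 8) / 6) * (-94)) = 401427755357142.86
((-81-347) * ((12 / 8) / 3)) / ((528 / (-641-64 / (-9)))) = 610435 / 2376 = 256.92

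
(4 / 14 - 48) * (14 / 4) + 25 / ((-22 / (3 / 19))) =-69881 / 418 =-167.18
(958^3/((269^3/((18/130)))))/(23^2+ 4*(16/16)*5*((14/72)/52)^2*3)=0.01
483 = 483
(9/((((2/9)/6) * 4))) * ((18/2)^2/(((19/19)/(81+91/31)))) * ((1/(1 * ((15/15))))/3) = 8535861/62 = 137675.18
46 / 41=1.12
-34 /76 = -17 /38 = -0.45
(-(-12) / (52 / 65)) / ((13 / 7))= 105 / 13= 8.08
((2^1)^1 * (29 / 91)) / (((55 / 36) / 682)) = 129456 / 455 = 284.52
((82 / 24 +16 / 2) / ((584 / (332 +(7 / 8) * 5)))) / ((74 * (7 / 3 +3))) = 368667 / 22126592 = 0.02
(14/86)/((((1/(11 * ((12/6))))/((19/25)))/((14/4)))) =10241/1075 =9.53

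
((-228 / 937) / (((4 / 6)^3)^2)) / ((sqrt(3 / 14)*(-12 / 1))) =4617*sqrt(42) / 59968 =0.50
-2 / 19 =-0.11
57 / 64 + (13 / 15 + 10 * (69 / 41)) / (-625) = 21212863 / 24600000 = 0.86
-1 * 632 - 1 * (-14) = -618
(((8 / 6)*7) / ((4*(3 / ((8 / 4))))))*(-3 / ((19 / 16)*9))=-224 / 513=-0.44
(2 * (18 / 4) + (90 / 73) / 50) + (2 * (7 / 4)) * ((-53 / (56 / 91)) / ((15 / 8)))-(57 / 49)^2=-161000725 / 1051638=-153.10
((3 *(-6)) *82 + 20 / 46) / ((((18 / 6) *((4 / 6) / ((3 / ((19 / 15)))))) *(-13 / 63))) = 48107115 / 5681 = 8468.07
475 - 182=293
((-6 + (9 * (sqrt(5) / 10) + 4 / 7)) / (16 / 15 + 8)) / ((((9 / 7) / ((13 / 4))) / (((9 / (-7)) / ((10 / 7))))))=0.86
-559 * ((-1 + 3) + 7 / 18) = -24037 / 18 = -1335.39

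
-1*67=-67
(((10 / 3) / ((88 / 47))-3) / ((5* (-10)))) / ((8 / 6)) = 161 / 8800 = 0.02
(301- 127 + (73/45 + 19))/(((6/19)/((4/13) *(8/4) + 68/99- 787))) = -84132268793/173745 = -484228.43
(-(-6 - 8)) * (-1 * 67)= -938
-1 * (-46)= 46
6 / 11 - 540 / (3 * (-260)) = 177 / 143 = 1.24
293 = 293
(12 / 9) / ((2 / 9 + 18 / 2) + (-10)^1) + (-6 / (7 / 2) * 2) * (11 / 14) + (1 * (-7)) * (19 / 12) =-9109 / 588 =-15.49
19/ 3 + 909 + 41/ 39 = 11913/ 13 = 916.38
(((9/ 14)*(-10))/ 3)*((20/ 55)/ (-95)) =0.01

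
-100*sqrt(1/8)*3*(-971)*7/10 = 72093.07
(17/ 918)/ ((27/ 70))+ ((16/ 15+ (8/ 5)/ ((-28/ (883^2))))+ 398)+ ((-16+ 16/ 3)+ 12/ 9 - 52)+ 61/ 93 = -34972691396/ 790965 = -44215.22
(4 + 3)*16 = 112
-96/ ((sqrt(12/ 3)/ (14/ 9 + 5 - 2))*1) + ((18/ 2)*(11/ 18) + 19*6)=-595/ 6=-99.17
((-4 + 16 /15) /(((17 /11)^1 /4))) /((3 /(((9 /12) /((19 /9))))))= -1452 /1615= -0.90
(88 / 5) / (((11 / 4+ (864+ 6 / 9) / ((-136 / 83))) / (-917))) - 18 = 3411942 / 267725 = 12.74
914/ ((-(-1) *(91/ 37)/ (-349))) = -11802482/ 91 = -129697.60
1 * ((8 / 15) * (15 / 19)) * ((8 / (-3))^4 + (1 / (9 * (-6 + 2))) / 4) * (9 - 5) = 131054 / 1539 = 85.16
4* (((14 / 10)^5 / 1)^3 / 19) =18990246039772 / 579833984375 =32.75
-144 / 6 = -24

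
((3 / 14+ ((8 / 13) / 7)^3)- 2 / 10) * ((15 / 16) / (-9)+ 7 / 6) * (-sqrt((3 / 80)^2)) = -5751423 / 9645708800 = -0.00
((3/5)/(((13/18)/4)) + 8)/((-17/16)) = -11776/1105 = -10.66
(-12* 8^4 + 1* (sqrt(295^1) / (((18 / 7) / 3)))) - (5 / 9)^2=-3981337 / 81 + 7* sqrt(295) / 6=-49132.27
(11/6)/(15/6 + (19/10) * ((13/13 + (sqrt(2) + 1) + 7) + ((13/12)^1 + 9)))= 1023220/21527833 - 50160 * sqrt(2)/21527833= 0.04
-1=-1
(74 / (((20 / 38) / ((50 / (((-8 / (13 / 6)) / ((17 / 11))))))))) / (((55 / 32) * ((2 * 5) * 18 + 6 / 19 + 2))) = -2951897 / 314358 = -9.39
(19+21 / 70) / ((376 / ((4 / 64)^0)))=193 / 3760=0.05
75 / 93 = 25 / 31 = 0.81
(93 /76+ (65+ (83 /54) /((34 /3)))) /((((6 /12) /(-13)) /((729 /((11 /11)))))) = -406261089 /323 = -1257774.27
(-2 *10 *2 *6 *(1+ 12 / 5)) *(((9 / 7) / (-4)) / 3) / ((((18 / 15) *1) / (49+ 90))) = 10127.14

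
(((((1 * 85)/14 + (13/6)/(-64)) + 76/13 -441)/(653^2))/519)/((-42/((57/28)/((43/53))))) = 15100004273/130352948682937344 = 0.00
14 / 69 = 0.20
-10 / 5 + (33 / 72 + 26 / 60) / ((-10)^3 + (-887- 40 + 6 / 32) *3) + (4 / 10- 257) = -234629287 / 907305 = -258.60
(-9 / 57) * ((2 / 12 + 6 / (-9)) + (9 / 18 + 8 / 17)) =-24 / 323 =-0.07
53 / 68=0.78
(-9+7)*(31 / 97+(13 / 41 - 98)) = 774428 / 3977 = 194.73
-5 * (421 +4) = -2125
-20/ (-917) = 20/ 917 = 0.02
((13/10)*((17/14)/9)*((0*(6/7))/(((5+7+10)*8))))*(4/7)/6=0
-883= -883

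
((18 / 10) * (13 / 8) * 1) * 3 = 351 / 40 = 8.78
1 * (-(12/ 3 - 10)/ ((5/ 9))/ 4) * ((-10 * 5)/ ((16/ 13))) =-1755/ 16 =-109.69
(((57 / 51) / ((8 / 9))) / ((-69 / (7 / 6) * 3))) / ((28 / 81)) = -513 / 25024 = -0.02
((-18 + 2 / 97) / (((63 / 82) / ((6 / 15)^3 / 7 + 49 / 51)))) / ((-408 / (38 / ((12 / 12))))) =29401622504 / 13907872125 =2.11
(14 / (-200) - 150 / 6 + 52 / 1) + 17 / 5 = 3033 / 100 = 30.33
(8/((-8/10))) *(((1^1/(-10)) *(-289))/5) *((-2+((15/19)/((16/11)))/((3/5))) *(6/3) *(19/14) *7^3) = 4715613/80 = 58945.16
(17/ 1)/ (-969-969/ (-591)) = -197/ 11210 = -0.02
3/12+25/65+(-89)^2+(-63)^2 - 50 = 615713/52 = 11840.63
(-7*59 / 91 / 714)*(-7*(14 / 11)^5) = 0.15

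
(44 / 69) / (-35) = -44 / 2415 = -0.02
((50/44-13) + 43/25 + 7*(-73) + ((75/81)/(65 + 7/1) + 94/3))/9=-261845713/4811400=-54.42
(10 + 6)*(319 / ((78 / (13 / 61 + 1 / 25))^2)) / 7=190118896 / 24760929375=0.01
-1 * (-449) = 449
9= 9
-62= -62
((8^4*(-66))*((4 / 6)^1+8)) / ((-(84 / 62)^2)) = 562884608 / 441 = 1276382.33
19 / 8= 2.38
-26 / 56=-13 / 28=-0.46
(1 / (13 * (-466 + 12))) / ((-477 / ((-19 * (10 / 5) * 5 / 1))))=-95 / 1407627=-0.00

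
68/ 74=34/ 37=0.92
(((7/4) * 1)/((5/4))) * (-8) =-56/5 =-11.20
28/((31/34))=952/31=30.71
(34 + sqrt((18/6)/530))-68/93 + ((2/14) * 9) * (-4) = sqrt(1590)/530 + 18310/651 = 28.20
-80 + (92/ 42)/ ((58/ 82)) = -46834/ 609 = -76.90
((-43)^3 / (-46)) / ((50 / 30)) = 238521 / 230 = 1037.05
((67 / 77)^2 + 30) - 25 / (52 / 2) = 4593109 / 154154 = 29.80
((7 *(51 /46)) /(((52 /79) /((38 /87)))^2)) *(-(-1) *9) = 30.76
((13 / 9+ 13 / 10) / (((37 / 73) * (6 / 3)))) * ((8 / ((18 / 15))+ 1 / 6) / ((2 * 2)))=739271 / 159840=4.63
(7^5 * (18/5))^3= 27687778725987576/125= 221502229807900.61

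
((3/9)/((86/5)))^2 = 25/66564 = 0.00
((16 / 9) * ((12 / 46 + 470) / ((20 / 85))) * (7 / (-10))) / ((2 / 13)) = -16732352 / 1035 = -16166.52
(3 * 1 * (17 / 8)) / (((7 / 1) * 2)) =51 / 112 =0.46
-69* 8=-552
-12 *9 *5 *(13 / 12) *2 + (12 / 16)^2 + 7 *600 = 48489 / 16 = 3030.56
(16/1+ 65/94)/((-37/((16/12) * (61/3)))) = -63806/5217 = -12.23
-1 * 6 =-6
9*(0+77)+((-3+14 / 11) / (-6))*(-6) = 7604 / 11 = 691.27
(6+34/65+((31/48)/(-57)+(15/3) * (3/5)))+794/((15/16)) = 152310193/177840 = 856.45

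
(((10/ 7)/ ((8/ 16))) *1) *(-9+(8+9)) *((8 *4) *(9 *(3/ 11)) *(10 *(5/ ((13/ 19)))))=131328000/ 1001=131196.80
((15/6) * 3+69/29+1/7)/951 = 4069/386106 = 0.01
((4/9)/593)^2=16/28483569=0.00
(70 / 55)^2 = 196 / 121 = 1.62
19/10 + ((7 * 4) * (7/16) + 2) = 323/20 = 16.15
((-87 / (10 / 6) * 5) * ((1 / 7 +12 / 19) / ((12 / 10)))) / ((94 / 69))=-3091545 / 25004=-123.64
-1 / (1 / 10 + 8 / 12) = -30 / 23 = -1.30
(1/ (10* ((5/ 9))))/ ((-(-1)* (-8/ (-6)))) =27/ 200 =0.14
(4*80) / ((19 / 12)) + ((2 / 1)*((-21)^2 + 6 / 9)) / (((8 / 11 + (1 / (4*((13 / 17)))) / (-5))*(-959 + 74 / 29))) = 600694715320 / 2992850037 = 200.71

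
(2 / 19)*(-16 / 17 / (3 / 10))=-320 / 969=-0.33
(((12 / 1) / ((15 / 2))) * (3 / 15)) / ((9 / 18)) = 16 / 25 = 0.64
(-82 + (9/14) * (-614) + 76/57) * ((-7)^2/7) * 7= -69881/3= -23293.67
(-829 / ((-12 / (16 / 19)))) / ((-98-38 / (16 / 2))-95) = -13264 / 45087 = -0.29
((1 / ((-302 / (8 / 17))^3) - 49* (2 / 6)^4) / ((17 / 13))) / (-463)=10774994100923 / 10784314318793913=0.00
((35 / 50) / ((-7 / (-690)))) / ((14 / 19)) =1311 / 14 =93.64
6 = 6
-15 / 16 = -0.94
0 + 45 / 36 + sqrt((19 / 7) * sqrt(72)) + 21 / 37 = 269 / 148 + 2^(3 / 4) * sqrt(399) / 7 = 6.62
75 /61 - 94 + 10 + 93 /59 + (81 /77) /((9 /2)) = -22436004 /277123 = -80.96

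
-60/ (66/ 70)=-700/ 11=-63.64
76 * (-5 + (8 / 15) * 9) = -76 / 5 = -15.20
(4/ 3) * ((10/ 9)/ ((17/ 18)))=80/ 51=1.57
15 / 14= 1.07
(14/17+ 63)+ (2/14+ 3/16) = 122149/1904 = 64.15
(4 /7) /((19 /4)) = 16 /133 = 0.12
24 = 24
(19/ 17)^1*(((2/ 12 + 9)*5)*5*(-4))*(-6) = 104500/ 17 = 6147.06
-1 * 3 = -3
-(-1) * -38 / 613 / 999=-38 / 612387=-0.00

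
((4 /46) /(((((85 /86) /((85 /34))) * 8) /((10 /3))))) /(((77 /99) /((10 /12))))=1075 /10948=0.10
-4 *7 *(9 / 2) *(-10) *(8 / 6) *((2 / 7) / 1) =480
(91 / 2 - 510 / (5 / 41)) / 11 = -8273 / 22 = -376.05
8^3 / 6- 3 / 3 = 253 / 3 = 84.33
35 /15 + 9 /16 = 139 /48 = 2.90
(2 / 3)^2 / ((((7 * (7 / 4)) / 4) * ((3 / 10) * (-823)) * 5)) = -128 / 1088829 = -0.00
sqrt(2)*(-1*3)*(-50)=150*sqrt(2)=212.13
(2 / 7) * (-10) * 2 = -5.71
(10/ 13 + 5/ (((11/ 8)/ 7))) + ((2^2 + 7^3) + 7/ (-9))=479338/ 1287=372.45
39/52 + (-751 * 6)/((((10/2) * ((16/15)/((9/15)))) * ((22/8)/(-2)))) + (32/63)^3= 20329278791/55010340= 369.55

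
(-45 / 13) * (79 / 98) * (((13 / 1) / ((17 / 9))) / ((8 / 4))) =-31995 / 3332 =-9.60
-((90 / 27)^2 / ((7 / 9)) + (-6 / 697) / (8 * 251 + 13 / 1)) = -140863658 / 9860459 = -14.29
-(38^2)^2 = -2085136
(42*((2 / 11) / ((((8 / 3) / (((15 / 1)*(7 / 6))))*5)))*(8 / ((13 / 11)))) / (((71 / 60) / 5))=264600 / 923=286.67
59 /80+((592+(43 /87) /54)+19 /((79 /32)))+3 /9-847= -3655359911 /14845680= -246.22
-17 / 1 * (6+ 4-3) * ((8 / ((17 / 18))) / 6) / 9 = -56 / 3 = -18.67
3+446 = 449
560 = 560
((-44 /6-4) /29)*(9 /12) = -17 /58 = -0.29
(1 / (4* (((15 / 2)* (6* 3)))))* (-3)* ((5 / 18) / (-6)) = 1 / 3888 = 0.00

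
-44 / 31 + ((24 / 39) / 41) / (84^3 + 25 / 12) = -1.42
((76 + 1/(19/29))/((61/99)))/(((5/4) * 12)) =48609/5795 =8.39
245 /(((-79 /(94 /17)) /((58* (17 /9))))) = -1335740 /711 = -1878.68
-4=-4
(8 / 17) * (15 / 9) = 40 / 51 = 0.78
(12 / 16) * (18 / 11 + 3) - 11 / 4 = 8 / 11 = 0.73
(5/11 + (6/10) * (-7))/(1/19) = -3914/55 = -71.16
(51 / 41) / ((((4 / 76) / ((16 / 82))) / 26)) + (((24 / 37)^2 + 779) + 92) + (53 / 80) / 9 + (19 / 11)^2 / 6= 198862670566397 / 200488297680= 991.89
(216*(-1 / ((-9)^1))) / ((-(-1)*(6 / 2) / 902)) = 7216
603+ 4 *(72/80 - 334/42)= 60353/105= 574.79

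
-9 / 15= -3 / 5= -0.60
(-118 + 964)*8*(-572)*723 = -2798947008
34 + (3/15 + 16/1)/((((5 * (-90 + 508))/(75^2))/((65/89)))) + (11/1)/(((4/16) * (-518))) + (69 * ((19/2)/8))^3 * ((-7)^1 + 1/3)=-3667322.31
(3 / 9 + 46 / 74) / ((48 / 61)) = 3233 / 2664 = 1.21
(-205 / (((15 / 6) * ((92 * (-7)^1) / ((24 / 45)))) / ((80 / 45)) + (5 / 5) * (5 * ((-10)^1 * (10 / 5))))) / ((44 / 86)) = 56416 / 253165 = 0.22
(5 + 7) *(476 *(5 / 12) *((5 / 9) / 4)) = 330.56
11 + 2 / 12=67 / 6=11.17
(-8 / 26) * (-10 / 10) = 4 / 13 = 0.31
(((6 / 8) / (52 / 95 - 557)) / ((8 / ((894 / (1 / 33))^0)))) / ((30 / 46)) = -437 / 1691616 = -0.00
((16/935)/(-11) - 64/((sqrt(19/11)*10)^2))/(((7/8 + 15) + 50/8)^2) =-7755776/10203594225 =-0.00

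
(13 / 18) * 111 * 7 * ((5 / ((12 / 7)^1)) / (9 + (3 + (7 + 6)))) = 23569 / 360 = 65.47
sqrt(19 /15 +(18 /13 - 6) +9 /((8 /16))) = sqrt(557115) /195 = 3.83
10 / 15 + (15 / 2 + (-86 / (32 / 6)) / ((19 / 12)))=-115 / 57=-2.02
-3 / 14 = -0.21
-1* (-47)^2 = -2209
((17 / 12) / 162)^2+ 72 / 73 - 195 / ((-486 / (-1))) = 161427529 / 275876928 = 0.59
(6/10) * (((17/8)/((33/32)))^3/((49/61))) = 19180352/2934855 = 6.54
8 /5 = 1.60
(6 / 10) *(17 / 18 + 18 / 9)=53 / 30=1.77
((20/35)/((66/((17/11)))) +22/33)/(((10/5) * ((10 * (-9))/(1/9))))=-0.00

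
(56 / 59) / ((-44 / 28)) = -392 / 649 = -0.60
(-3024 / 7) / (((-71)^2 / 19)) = -8208 / 5041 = -1.63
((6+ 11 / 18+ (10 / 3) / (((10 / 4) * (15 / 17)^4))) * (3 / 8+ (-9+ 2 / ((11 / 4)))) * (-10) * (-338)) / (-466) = 62868798863 / 124561800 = 504.72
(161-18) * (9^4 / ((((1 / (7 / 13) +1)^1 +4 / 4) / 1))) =243243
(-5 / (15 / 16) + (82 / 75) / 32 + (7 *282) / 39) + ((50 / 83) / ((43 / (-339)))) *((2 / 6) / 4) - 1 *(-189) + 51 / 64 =52272862433 / 222705600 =234.72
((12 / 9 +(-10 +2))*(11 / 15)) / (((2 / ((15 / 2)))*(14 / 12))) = -110 / 7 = -15.71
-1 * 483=-483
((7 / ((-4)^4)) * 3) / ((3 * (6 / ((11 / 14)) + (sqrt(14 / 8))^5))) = 528 / 105953 - 847 * sqrt(7) / 847624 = 0.00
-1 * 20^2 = -400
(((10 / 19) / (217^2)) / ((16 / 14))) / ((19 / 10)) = 25 / 4856894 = 0.00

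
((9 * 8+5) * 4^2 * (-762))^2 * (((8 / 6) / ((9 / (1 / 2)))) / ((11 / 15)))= 89021757440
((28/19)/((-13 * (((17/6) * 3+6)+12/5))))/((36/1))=-70/375687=-0.00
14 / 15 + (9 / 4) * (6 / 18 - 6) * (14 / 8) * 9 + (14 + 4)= -43651 / 240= -181.88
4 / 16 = 1 / 4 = 0.25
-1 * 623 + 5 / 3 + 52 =-1708 / 3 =-569.33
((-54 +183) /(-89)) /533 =-129 /47437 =-0.00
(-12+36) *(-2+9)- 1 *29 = 139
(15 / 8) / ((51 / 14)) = 35 / 68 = 0.51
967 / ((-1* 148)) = -6.53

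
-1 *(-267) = 267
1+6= 7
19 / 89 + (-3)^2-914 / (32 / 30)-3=-605671 / 712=-850.66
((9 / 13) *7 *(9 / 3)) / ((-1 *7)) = -27 / 13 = -2.08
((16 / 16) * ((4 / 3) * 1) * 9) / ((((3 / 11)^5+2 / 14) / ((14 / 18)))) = 7891499 / 122064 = 64.65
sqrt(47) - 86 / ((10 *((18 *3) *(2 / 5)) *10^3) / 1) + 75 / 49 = 8.39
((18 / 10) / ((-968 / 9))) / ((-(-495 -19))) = -81 / 2487760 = -0.00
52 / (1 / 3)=156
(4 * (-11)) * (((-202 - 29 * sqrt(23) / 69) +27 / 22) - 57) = 1276 * sqrt(23) / 69 +11342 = 11430.69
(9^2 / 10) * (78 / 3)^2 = 27378 / 5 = 5475.60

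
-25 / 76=-0.33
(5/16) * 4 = 5/4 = 1.25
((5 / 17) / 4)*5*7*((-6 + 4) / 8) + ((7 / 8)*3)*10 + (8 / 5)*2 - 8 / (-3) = 128411 / 4080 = 31.47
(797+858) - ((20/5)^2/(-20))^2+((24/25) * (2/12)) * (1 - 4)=41347/25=1653.88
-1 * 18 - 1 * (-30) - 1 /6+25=221 /6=36.83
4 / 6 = 2 / 3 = 0.67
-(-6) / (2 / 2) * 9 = 54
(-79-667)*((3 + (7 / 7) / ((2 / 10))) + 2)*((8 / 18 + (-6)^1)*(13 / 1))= 4849000 / 9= 538777.78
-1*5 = -5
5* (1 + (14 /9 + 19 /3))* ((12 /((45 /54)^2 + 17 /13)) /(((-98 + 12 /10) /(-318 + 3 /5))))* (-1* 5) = -495144000 /113377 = -4367.23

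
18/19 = 0.95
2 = 2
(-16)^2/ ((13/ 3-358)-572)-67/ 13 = -196043/ 36101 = -5.43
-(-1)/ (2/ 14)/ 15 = 7/ 15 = 0.47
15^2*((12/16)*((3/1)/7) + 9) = 58725/28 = 2097.32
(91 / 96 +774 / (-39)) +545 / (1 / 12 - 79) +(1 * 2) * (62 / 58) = -811135463 / 34273824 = -23.67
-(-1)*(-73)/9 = -8.11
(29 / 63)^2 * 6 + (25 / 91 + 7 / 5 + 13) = 1371283 / 85995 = 15.95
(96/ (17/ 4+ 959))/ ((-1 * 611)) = -384/ 2354183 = -0.00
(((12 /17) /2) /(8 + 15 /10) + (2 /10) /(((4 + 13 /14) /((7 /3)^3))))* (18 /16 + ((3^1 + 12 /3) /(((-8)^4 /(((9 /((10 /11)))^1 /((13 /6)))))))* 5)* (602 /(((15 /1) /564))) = 81004892009657 /5562835200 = 14561.80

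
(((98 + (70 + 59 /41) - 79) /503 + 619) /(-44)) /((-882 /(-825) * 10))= -63846725 /48505296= -1.32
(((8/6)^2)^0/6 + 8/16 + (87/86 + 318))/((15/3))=82477/1290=63.94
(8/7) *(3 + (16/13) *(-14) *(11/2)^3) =-297832/91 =-3272.88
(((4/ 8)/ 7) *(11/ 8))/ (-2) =-11/ 224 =-0.05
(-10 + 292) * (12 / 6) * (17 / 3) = 3196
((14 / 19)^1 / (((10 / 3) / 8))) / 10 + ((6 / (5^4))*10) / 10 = 2214 / 11875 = 0.19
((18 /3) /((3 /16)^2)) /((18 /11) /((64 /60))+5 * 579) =45056 /764685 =0.06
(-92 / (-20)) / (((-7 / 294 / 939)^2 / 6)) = 214639106472 / 5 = 42927821294.40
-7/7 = -1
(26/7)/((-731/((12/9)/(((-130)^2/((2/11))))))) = -4/54879825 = -0.00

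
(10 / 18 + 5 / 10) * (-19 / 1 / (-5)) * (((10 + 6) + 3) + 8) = 1083 / 10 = 108.30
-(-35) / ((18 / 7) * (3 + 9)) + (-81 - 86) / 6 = -5767 / 216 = -26.70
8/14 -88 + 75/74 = -44763/518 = -86.42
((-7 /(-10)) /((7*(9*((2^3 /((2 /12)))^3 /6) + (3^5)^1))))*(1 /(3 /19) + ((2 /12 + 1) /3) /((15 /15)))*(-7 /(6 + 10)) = -121 /68351040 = -0.00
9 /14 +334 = 334.64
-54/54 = -1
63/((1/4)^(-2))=63/16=3.94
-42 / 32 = -21 / 16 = -1.31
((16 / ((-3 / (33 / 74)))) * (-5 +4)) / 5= 0.48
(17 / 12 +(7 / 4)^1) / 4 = 19 / 24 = 0.79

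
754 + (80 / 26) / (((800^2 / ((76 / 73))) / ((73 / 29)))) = 754.00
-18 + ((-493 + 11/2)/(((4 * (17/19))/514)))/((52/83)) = -30401571/272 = -111770.48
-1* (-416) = 416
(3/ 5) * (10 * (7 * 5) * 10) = 2100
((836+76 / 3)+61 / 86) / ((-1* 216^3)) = -222407 / 2600045568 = -0.00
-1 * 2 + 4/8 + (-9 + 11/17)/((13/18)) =-5775/442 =-13.07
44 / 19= 2.32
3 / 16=0.19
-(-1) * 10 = 10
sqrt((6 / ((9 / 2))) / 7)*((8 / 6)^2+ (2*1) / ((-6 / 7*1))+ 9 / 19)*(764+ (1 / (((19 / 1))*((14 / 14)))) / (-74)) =-716122*sqrt(21) / 120213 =-27.30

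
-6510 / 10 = -651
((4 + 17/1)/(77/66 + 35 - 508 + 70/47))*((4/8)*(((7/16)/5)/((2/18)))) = -186543/10610960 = -0.02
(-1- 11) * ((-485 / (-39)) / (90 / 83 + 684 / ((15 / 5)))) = -80510 / 123591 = -0.65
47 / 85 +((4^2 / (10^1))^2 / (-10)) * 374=-202281 / 2125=-95.19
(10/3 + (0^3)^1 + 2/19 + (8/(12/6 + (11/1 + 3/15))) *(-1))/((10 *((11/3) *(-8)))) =-111/11495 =-0.01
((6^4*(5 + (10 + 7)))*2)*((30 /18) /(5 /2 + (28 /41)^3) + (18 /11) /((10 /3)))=3632768064 /58865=61713.55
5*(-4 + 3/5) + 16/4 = -13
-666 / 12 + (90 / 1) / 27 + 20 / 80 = -623 / 12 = -51.92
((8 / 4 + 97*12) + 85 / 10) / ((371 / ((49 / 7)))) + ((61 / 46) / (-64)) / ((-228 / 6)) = 131396897 / 5929216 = 22.16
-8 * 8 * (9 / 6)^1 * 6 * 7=-4032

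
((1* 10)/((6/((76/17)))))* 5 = 1900/51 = 37.25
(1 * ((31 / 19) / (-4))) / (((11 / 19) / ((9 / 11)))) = -279 / 484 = -0.58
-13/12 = -1.08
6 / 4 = 3 / 2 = 1.50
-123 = -123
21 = 21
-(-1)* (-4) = -4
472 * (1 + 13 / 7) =9440 / 7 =1348.57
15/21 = 5/7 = 0.71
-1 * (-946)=946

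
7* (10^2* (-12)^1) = -8400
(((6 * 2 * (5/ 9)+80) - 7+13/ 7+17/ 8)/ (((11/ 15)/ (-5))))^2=123429255625/ 379456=325279.49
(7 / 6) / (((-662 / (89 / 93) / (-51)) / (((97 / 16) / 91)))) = 146761 / 25611456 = 0.01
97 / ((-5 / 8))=-776 / 5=-155.20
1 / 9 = 0.11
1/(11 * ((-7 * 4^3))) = -1/4928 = -0.00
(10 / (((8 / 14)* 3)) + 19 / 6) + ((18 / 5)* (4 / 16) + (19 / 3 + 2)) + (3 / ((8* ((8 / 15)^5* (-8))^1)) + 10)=853971997 / 31457280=27.15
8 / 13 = 0.62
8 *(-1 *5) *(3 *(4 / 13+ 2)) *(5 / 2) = -9000 / 13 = -692.31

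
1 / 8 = 0.12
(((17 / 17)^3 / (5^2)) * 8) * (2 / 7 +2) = 0.73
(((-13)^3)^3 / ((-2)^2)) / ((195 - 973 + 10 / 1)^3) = 10604499373 / 1811939328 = 5.85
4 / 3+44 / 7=160 / 21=7.62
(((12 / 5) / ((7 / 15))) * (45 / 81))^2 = 400 / 49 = 8.16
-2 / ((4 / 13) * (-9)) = 13 / 18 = 0.72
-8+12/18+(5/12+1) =-71/12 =-5.92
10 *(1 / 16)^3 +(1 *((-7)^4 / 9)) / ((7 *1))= 702509 / 18432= 38.11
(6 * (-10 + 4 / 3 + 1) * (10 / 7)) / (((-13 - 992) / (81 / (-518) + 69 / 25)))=516994 / 3036775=0.17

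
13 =13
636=636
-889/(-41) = 889/41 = 21.68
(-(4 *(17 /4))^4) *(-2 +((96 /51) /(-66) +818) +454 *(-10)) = 10264141340 /33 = 311034586.06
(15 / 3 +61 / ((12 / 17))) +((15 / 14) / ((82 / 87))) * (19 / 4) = 1333741 / 13776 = 96.82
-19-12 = -31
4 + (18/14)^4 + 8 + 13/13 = 37774/2401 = 15.73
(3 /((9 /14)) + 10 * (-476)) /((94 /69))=-3490.62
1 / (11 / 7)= 7 / 11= 0.64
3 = 3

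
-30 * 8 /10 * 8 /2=-96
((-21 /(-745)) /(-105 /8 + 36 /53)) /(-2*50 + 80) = 742 /6552275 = 0.00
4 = 4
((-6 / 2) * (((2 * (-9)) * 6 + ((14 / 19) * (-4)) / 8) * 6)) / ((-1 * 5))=-37062 / 95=-390.13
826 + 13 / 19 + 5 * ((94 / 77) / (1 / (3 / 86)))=52019272 / 62909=826.90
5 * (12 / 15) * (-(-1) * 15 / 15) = 4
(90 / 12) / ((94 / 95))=1425 / 188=7.58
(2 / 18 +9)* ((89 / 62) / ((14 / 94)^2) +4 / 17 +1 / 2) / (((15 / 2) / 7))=277175744 / 498015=556.56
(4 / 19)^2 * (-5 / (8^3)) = -0.00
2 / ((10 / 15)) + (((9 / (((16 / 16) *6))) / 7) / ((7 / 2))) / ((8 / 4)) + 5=787 / 98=8.03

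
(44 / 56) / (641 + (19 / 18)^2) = 1782 / 1456315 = 0.00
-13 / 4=-3.25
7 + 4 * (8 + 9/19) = 40.89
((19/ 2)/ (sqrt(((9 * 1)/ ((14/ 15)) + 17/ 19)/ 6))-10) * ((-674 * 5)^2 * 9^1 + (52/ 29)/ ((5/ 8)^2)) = -148207551656/ 145 + 1407971740732 * sqrt(1118397)/ 2032175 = -289413219.28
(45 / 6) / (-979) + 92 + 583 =1321635 / 1958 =674.99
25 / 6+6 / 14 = 193 / 42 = 4.60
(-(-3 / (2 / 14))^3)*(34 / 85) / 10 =9261 / 25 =370.44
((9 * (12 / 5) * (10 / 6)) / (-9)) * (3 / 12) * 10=-10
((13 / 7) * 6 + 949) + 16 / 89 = 598281 / 623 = 960.32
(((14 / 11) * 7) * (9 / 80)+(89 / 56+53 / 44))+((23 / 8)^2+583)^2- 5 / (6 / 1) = 1653906196067 / 4730880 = 349598.00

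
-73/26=-2.81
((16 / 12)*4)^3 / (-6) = -2048 / 81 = -25.28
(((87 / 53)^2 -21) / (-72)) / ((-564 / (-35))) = 149975 / 9505656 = 0.02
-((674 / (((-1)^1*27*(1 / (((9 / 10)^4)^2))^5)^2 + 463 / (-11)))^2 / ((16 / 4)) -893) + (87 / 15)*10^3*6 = 43187440424782996769504029340672136063390823775899407440874961051296884159448831414621976384135626669921232980935627027280611024318160008148371223555212343240224792948 / 1209969473700595045033847088532118229129813674976222255285308351695607559361714802610543988349756834297024459240240072597844423636748081706138246559423978227569009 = 35693.00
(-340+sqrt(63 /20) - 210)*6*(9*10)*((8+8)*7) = -33156658.65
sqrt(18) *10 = 30 *sqrt(2) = 42.43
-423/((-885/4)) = 564/295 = 1.91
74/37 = 2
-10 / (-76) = 5 / 38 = 0.13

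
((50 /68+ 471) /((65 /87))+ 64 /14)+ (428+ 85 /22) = 90856708 /85085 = 1067.83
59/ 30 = 1.97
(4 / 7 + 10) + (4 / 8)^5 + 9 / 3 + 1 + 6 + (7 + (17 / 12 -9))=13453 / 672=20.02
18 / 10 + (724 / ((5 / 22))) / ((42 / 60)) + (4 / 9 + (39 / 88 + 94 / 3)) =127092821 / 27720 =4584.88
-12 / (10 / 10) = -12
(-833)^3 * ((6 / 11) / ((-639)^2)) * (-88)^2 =-813837428096 / 136107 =-5979394.36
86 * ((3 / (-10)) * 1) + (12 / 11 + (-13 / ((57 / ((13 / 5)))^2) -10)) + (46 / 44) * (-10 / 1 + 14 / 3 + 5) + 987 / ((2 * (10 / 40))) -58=3361101731 / 1786950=1880.92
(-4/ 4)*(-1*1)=1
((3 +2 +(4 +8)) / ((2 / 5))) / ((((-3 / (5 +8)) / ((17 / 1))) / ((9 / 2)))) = -56355 / 4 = -14088.75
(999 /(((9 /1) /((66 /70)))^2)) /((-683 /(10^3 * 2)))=-1074480 /33467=-32.11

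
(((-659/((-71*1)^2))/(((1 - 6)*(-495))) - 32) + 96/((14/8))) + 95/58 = 124078276321/5065448850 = 24.50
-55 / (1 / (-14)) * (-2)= -1540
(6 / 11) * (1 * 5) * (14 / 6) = 70 / 11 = 6.36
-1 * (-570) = 570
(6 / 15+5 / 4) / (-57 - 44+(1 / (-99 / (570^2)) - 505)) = -363 / 855320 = -0.00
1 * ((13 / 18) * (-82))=-533 / 9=-59.22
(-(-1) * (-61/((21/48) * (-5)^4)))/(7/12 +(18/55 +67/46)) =-2963136/31441375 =-0.09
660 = 660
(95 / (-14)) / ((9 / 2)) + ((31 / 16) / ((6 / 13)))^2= 1039583 / 64512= 16.11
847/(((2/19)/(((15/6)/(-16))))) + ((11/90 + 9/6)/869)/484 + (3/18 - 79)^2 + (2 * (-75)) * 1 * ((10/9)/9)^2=364636436949589/73587476160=4955.14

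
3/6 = 1/2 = 0.50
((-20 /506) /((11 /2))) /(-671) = 20 /1867393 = 0.00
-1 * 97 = -97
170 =170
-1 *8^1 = -8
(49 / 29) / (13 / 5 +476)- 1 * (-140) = 9715825 / 69397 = 140.00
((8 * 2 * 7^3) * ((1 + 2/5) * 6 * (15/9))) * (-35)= -2689120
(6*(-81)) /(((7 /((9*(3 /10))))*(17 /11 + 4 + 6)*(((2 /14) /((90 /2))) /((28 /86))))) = -9093546 /5461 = -1665.18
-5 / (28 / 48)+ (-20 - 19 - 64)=-781 / 7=-111.57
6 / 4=1.50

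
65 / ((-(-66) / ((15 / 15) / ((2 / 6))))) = 65 / 22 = 2.95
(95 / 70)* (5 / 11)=95 / 154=0.62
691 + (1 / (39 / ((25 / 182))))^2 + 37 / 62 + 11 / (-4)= 268965346648 / 390457431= 688.85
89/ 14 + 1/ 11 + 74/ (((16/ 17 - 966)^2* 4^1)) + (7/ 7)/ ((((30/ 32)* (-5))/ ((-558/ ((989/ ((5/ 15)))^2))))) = 19606982362807366223/ 3040744863908551800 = 6.45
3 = 3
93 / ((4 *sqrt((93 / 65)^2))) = 65 / 4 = 16.25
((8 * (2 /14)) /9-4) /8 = -61 /126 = -0.48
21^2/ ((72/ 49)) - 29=2169/ 8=271.12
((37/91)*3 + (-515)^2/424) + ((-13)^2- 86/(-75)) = 2306060849/2893800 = 796.90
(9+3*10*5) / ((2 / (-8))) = -636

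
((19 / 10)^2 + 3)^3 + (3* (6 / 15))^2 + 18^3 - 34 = 6088.24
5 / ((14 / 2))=5 / 7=0.71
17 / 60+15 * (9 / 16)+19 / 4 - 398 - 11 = -94927 / 240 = -395.53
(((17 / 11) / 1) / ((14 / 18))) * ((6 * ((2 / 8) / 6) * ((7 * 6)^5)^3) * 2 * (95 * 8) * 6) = 111241694012453986790281052160 / 11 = 10112881273859453344571000000.00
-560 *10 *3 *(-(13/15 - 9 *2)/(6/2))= -287840/3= -95946.67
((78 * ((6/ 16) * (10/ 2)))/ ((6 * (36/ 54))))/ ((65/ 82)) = 369/ 8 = 46.12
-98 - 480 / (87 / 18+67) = -104.68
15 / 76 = 0.20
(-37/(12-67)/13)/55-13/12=-1.08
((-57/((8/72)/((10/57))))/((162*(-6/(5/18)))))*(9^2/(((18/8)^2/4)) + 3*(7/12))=1.69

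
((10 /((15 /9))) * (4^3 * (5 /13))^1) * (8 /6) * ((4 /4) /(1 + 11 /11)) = 1280 /13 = 98.46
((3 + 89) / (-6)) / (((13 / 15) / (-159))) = 36570 / 13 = 2813.08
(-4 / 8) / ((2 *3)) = -1 / 12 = -0.08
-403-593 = -996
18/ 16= 9/ 8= 1.12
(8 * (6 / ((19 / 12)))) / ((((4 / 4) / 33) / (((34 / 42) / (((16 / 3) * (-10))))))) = -15.18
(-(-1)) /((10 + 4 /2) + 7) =1 /19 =0.05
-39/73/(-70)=39/5110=0.01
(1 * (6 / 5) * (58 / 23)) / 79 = 348 / 9085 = 0.04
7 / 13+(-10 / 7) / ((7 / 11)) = -1087 / 637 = -1.71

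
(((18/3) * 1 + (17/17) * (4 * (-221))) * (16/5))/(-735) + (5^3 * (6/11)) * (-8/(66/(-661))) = 2430874808/444675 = 5466.63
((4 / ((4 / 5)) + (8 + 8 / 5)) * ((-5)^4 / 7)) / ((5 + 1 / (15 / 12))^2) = 228125 / 5887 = 38.75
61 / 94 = 0.65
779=779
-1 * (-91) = 91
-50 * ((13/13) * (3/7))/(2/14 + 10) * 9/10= -135/71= -1.90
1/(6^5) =1/7776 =0.00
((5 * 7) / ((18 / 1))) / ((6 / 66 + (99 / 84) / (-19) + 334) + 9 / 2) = 102410 / 17829639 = 0.01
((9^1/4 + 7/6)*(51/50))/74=0.05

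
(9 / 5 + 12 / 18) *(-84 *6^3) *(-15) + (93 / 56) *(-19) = 37592601 / 56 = 671296.45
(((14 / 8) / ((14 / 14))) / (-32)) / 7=-1 / 128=-0.01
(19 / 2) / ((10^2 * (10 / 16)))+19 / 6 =2489 / 750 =3.32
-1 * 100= -100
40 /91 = 0.44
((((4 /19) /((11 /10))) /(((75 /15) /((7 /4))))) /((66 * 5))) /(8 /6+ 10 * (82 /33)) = 7 /902880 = 0.00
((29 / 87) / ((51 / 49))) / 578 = 0.00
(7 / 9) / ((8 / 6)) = 7 / 12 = 0.58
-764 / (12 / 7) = -1337 / 3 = -445.67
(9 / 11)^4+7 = 7.45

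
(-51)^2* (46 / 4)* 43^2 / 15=36870909 / 10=3687090.90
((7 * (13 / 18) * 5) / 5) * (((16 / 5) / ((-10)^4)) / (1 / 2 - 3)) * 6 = -182 / 46875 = -0.00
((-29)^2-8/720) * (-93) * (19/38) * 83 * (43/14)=-8374155271/840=-9969232.47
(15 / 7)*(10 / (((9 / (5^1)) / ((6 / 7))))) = 500 / 49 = 10.20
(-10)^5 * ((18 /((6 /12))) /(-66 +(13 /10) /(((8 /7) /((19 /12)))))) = 3456000000 /61631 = 56075.68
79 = 79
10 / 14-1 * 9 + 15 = 47 / 7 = 6.71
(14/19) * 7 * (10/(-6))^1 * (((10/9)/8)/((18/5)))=-6125/18468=-0.33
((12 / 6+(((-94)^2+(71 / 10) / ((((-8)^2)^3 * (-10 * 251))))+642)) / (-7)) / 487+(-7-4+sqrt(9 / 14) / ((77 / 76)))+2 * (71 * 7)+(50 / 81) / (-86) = 114 * sqrt(14) / 539+76579779422087005693 / 78125735529676800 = 981.00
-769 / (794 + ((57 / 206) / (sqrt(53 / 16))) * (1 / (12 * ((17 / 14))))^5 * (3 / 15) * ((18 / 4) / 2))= -5740785902464843748221626163200 / 5927417433754338018217884918311 + 103429508326683456960 * sqrt(53) / 5927417433754338018217884918311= -0.97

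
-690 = -690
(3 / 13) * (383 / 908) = 1149 / 11804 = 0.10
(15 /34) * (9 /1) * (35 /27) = 175 /34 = 5.15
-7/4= -1.75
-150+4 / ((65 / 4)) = -149.75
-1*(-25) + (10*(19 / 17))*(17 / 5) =63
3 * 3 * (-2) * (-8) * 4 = 576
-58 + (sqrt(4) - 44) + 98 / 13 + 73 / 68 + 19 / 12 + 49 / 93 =-3669853 / 41106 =-89.28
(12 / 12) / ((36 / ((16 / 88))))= 1 / 198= 0.01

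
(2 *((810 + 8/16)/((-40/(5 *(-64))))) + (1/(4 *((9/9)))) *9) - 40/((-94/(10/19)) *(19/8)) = 880271327/67868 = 12970.34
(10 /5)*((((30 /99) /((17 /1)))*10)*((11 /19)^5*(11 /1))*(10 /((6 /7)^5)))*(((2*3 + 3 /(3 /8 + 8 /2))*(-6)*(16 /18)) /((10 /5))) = -1005376972600 /10228764969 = -98.29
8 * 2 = 16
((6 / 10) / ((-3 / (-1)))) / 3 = 1 / 15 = 0.07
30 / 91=0.33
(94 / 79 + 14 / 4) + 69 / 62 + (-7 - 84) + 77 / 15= -2941147 / 36735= -80.06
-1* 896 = -896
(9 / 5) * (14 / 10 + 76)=3483 / 25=139.32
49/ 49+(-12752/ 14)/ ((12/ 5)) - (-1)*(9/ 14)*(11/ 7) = -110989/ 294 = -377.51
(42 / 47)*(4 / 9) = 0.40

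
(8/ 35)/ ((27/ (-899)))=-7192/ 945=-7.61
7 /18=0.39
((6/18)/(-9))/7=-1/189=-0.01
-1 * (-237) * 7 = 1659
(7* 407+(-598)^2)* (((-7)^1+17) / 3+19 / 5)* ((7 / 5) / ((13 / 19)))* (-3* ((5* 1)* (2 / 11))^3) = -205184265720 / 17303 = -11858305.83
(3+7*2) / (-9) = -17 / 9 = -1.89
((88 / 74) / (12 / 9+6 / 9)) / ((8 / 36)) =99 / 37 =2.68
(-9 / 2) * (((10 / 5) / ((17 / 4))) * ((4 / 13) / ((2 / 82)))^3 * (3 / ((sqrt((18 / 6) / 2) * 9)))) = -17643776 * sqrt(6) / 37349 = -1157.15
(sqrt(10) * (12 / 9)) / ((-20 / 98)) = -98 * sqrt(10) / 15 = -20.66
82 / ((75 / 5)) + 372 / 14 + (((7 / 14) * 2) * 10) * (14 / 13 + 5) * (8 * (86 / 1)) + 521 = 57824497 / 1365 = 42362.27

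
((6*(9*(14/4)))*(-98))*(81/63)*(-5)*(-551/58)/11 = -1131165/11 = -102833.18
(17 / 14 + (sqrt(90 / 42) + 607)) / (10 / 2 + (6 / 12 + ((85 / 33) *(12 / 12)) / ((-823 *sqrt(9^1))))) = 162954 *sqrt(105) / 6272539 + 53367435 / 482503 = 110.87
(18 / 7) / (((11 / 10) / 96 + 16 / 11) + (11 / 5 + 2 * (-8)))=-190080 / 911729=-0.21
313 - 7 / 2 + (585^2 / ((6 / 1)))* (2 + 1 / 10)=480353 / 4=120088.25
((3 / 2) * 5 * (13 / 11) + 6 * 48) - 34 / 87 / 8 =1136207 / 3828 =296.81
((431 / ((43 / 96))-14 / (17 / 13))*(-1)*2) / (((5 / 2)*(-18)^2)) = -2.35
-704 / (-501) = 704 / 501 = 1.41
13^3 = 2197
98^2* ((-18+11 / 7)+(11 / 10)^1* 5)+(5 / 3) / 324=-102019171 / 972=-104957.99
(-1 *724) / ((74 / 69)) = -24978 / 37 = -675.08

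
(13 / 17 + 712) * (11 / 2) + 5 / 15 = 3920.54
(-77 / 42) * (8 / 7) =-44 / 21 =-2.10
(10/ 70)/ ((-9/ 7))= -1/ 9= -0.11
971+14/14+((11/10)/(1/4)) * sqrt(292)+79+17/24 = 44 * sqrt(73)/5+25241/24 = 1126.90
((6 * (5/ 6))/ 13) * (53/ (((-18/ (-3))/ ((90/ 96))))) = 1325/ 416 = 3.19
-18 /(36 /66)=-33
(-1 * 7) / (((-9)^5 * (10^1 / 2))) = 7 / 295245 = 0.00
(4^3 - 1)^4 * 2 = 31505922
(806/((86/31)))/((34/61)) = 762073/1462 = 521.25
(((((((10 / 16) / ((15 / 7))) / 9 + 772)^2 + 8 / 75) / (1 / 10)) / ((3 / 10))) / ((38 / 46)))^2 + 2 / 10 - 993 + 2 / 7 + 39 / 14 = 8948722024244600912603441603 / 15470800208640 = 578426578041321.69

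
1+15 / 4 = 19 / 4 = 4.75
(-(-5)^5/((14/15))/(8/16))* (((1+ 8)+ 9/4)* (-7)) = -2109375/4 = -527343.75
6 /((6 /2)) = 2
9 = 9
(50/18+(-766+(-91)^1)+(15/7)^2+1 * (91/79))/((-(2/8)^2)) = 472962272/34839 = 13575.66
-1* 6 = -6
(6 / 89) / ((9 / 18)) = 12 / 89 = 0.13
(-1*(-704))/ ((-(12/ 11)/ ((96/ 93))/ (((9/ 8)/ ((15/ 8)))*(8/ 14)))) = -247808/ 1085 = -228.39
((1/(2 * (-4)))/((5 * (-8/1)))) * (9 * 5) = 9/64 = 0.14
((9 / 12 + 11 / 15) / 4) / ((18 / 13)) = 1157 / 4320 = 0.27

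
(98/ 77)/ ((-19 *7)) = -2/ 209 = -0.01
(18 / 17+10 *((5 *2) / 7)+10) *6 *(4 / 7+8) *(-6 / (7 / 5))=-32572800 / 5831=-5586.14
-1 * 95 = -95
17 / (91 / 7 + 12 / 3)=1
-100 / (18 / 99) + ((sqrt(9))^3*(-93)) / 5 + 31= -5106 / 5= -1021.20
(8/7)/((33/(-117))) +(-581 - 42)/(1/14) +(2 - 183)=-685843/77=-8907.05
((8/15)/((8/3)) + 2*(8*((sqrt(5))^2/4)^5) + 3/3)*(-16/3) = -16009/60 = -266.82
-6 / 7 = -0.86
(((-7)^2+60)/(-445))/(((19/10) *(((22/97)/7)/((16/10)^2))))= -4736704/465025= -10.19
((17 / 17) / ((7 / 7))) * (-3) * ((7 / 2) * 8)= -84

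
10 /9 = 1.11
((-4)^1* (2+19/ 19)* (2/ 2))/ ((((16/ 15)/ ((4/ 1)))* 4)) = -45/ 4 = -11.25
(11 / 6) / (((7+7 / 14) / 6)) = 22 / 15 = 1.47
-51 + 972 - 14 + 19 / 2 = 1833 / 2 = 916.50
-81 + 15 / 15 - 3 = -83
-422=-422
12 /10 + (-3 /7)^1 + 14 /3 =571 /105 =5.44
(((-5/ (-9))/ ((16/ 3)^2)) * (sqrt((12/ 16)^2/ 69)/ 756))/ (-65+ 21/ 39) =-65 * sqrt(69)/ 14920851456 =-0.00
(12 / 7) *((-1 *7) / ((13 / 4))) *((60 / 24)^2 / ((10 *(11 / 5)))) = -150 / 143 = -1.05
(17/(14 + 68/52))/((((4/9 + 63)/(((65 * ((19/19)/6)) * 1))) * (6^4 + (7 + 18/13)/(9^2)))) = 45379035/310161036626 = 0.00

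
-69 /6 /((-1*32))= 23 /64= 0.36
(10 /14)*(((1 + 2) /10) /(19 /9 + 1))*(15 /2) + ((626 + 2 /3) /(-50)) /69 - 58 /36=-345179 /270480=-1.28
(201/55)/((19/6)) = 1206/1045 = 1.15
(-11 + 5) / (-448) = 3 / 224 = 0.01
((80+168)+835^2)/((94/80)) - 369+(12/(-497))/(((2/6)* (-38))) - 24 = 263275080753/443821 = 593201.04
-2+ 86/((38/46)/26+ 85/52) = 98870/1993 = 49.61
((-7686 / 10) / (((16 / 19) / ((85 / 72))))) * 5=-689605 / 128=-5387.54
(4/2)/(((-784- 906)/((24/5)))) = -24/4225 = -0.01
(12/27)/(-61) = -4/549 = -0.01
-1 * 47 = -47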